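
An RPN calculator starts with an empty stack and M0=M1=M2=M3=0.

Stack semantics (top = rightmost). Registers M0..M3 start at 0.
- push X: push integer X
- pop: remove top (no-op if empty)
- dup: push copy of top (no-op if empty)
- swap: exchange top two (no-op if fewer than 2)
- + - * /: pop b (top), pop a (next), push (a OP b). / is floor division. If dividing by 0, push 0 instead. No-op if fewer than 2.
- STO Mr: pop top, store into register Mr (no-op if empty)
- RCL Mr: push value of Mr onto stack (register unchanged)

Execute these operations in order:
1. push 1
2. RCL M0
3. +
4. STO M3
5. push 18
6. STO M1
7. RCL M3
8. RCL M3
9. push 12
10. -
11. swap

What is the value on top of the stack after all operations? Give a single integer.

After op 1 (push 1): stack=[1] mem=[0,0,0,0]
After op 2 (RCL M0): stack=[1,0] mem=[0,0,0,0]
After op 3 (+): stack=[1] mem=[0,0,0,0]
After op 4 (STO M3): stack=[empty] mem=[0,0,0,1]
After op 5 (push 18): stack=[18] mem=[0,0,0,1]
After op 6 (STO M1): stack=[empty] mem=[0,18,0,1]
After op 7 (RCL M3): stack=[1] mem=[0,18,0,1]
After op 8 (RCL M3): stack=[1,1] mem=[0,18,0,1]
After op 9 (push 12): stack=[1,1,12] mem=[0,18,0,1]
After op 10 (-): stack=[1,-11] mem=[0,18,0,1]
After op 11 (swap): stack=[-11,1] mem=[0,18,0,1]

Answer: 1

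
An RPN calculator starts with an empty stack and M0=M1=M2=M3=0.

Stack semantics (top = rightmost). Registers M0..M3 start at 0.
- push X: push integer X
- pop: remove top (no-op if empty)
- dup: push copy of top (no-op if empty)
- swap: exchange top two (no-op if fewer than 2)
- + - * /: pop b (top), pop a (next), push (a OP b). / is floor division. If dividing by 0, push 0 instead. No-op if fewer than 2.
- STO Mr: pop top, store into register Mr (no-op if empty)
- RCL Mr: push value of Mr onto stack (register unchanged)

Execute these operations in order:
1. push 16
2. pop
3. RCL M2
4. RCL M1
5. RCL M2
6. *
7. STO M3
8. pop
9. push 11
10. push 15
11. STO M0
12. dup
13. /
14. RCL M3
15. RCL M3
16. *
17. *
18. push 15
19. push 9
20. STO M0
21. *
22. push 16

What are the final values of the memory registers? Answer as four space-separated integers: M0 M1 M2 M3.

Answer: 9 0 0 0

Derivation:
After op 1 (push 16): stack=[16] mem=[0,0,0,0]
After op 2 (pop): stack=[empty] mem=[0,0,0,0]
After op 3 (RCL M2): stack=[0] mem=[0,0,0,0]
After op 4 (RCL M1): stack=[0,0] mem=[0,0,0,0]
After op 5 (RCL M2): stack=[0,0,0] mem=[0,0,0,0]
After op 6 (*): stack=[0,0] mem=[0,0,0,0]
After op 7 (STO M3): stack=[0] mem=[0,0,0,0]
After op 8 (pop): stack=[empty] mem=[0,0,0,0]
After op 9 (push 11): stack=[11] mem=[0,0,0,0]
After op 10 (push 15): stack=[11,15] mem=[0,0,0,0]
After op 11 (STO M0): stack=[11] mem=[15,0,0,0]
After op 12 (dup): stack=[11,11] mem=[15,0,0,0]
After op 13 (/): stack=[1] mem=[15,0,0,0]
After op 14 (RCL M3): stack=[1,0] mem=[15,0,0,0]
After op 15 (RCL M3): stack=[1,0,0] mem=[15,0,0,0]
After op 16 (*): stack=[1,0] mem=[15,0,0,0]
After op 17 (*): stack=[0] mem=[15,0,0,0]
After op 18 (push 15): stack=[0,15] mem=[15,0,0,0]
After op 19 (push 9): stack=[0,15,9] mem=[15,0,0,0]
After op 20 (STO M0): stack=[0,15] mem=[9,0,0,0]
After op 21 (*): stack=[0] mem=[9,0,0,0]
After op 22 (push 16): stack=[0,16] mem=[9,0,0,0]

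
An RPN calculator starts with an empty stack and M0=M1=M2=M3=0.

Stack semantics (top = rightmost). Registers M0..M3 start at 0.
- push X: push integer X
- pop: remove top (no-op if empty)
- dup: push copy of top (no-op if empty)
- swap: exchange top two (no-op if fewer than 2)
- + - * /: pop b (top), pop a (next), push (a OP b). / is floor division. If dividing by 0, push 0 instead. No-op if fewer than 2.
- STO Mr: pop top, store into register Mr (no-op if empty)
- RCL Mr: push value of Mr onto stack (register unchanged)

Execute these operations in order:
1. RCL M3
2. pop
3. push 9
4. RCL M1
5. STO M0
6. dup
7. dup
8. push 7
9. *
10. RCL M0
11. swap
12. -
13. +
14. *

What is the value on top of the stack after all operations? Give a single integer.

After op 1 (RCL M3): stack=[0] mem=[0,0,0,0]
After op 2 (pop): stack=[empty] mem=[0,0,0,0]
After op 3 (push 9): stack=[9] mem=[0,0,0,0]
After op 4 (RCL M1): stack=[9,0] mem=[0,0,0,0]
After op 5 (STO M0): stack=[9] mem=[0,0,0,0]
After op 6 (dup): stack=[9,9] mem=[0,0,0,0]
After op 7 (dup): stack=[9,9,9] mem=[0,0,0,0]
After op 8 (push 7): stack=[9,9,9,7] mem=[0,0,0,0]
After op 9 (*): stack=[9,9,63] mem=[0,0,0,0]
After op 10 (RCL M0): stack=[9,9,63,0] mem=[0,0,0,0]
After op 11 (swap): stack=[9,9,0,63] mem=[0,0,0,0]
After op 12 (-): stack=[9,9,-63] mem=[0,0,0,0]
After op 13 (+): stack=[9,-54] mem=[0,0,0,0]
After op 14 (*): stack=[-486] mem=[0,0,0,0]

Answer: -486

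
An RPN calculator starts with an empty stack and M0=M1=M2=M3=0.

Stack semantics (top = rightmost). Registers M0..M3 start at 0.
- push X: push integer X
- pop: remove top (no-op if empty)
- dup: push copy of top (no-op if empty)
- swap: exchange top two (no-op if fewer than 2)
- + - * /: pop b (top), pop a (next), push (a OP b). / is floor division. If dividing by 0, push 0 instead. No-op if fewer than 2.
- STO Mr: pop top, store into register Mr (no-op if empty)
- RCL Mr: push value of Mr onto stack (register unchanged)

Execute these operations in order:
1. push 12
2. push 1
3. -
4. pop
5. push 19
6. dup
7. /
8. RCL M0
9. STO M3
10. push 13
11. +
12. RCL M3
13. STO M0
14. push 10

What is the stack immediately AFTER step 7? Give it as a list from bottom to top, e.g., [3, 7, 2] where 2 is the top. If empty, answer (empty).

After op 1 (push 12): stack=[12] mem=[0,0,0,0]
After op 2 (push 1): stack=[12,1] mem=[0,0,0,0]
After op 3 (-): stack=[11] mem=[0,0,0,0]
After op 4 (pop): stack=[empty] mem=[0,0,0,0]
After op 5 (push 19): stack=[19] mem=[0,0,0,0]
After op 6 (dup): stack=[19,19] mem=[0,0,0,0]
After op 7 (/): stack=[1] mem=[0,0,0,0]

[1]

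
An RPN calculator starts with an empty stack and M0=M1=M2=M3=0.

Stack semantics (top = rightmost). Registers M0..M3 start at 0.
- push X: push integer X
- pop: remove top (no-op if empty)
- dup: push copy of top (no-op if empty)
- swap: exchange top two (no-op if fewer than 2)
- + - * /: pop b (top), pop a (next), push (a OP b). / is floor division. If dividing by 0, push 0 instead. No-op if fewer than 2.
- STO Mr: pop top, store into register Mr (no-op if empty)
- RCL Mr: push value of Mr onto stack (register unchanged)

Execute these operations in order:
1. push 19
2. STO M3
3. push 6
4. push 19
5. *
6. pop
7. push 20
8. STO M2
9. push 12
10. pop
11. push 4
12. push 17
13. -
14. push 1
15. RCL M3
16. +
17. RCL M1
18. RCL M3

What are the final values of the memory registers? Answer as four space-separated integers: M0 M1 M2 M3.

After op 1 (push 19): stack=[19] mem=[0,0,0,0]
After op 2 (STO M3): stack=[empty] mem=[0,0,0,19]
After op 3 (push 6): stack=[6] mem=[0,0,0,19]
After op 4 (push 19): stack=[6,19] mem=[0,0,0,19]
After op 5 (*): stack=[114] mem=[0,0,0,19]
After op 6 (pop): stack=[empty] mem=[0,0,0,19]
After op 7 (push 20): stack=[20] mem=[0,0,0,19]
After op 8 (STO M2): stack=[empty] mem=[0,0,20,19]
After op 9 (push 12): stack=[12] mem=[0,0,20,19]
After op 10 (pop): stack=[empty] mem=[0,0,20,19]
After op 11 (push 4): stack=[4] mem=[0,0,20,19]
After op 12 (push 17): stack=[4,17] mem=[0,0,20,19]
After op 13 (-): stack=[-13] mem=[0,0,20,19]
After op 14 (push 1): stack=[-13,1] mem=[0,0,20,19]
After op 15 (RCL M3): stack=[-13,1,19] mem=[0,0,20,19]
After op 16 (+): stack=[-13,20] mem=[0,0,20,19]
After op 17 (RCL M1): stack=[-13,20,0] mem=[0,0,20,19]
After op 18 (RCL M3): stack=[-13,20,0,19] mem=[0,0,20,19]

Answer: 0 0 20 19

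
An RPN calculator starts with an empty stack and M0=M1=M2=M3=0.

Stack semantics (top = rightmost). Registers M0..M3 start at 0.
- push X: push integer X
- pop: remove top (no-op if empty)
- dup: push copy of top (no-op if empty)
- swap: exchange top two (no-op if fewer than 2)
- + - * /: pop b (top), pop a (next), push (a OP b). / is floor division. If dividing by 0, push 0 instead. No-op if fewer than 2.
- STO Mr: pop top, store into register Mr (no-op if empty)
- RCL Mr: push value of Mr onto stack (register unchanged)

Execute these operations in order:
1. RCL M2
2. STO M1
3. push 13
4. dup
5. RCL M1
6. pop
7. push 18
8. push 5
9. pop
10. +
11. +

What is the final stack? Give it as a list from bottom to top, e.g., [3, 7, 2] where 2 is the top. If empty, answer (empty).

Answer: [44]

Derivation:
After op 1 (RCL M2): stack=[0] mem=[0,0,0,0]
After op 2 (STO M1): stack=[empty] mem=[0,0,0,0]
After op 3 (push 13): stack=[13] mem=[0,0,0,0]
After op 4 (dup): stack=[13,13] mem=[0,0,0,0]
After op 5 (RCL M1): stack=[13,13,0] mem=[0,0,0,0]
After op 6 (pop): stack=[13,13] mem=[0,0,0,0]
After op 7 (push 18): stack=[13,13,18] mem=[0,0,0,0]
After op 8 (push 5): stack=[13,13,18,5] mem=[0,0,0,0]
After op 9 (pop): stack=[13,13,18] mem=[0,0,0,0]
After op 10 (+): stack=[13,31] mem=[0,0,0,0]
After op 11 (+): stack=[44] mem=[0,0,0,0]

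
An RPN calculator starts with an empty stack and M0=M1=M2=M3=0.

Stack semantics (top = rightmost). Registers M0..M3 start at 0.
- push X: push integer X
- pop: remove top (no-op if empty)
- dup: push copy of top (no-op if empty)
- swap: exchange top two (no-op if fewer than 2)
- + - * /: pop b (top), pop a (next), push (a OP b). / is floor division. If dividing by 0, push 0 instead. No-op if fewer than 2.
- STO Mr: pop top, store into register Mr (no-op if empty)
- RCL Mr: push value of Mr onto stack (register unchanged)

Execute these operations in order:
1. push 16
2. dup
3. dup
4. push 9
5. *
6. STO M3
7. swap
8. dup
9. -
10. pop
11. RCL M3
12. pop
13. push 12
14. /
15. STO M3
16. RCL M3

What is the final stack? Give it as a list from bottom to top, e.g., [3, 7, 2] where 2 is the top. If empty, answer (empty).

Answer: [1]

Derivation:
After op 1 (push 16): stack=[16] mem=[0,0,0,0]
After op 2 (dup): stack=[16,16] mem=[0,0,0,0]
After op 3 (dup): stack=[16,16,16] mem=[0,0,0,0]
After op 4 (push 9): stack=[16,16,16,9] mem=[0,0,0,0]
After op 5 (*): stack=[16,16,144] mem=[0,0,0,0]
After op 6 (STO M3): stack=[16,16] mem=[0,0,0,144]
After op 7 (swap): stack=[16,16] mem=[0,0,0,144]
After op 8 (dup): stack=[16,16,16] mem=[0,0,0,144]
After op 9 (-): stack=[16,0] mem=[0,0,0,144]
After op 10 (pop): stack=[16] mem=[0,0,0,144]
After op 11 (RCL M3): stack=[16,144] mem=[0,0,0,144]
After op 12 (pop): stack=[16] mem=[0,0,0,144]
After op 13 (push 12): stack=[16,12] mem=[0,0,0,144]
After op 14 (/): stack=[1] mem=[0,0,0,144]
After op 15 (STO M3): stack=[empty] mem=[0,0,0,1]
After op 16 (RCL M3): stack=[1] mem=[0,0,0,1]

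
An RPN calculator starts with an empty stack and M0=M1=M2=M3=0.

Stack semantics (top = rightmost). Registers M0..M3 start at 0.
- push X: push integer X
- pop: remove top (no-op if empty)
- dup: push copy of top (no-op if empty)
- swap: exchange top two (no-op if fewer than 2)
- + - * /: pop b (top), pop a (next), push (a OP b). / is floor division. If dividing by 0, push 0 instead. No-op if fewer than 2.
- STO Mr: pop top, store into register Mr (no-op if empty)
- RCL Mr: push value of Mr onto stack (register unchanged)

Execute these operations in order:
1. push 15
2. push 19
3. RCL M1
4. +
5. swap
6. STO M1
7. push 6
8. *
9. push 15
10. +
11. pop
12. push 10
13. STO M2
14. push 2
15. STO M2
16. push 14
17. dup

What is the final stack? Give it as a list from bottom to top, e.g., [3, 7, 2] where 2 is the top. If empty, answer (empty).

Answer: [14, 14]

Derivation:
After op 1 (push 15): stack=[15] mem=[0,0,0,0]
After op 2 (push 19): stack=[15,19] mem=[0,0,0,0]
After op 3 (RCL M1): stack=[15,19,0] mem=[0,0,0,0]
After op 4 (+): stack=[15,19] mem=[0,0,0,0]
After op 5 (swap): stack=[19,15] mem=[0,0,0,0]
After op 6 (STO M1): stack=[19] mem=[0,15,0,0]
After op 7 (push 6): stack=[19,6] mem=[0,15,0,0]
After op 8 (*): stack=[114] mem=[0,15,0,0]
After op 9 (push 15): stack=[114,15] mem=[0,15,0,0]
After op 10 (+): stack=[129] mem=[0,15,0,0]
After op 11 (pop): stack=[empty] mem=[0,15,0,0]
After op 12 (push 10): stack=[10] mem=[0,15,0,0]
After op 13 (STO M2): stack=[empty] mem=[0,15,10,0]
After op 14 (push 2): stack=[2] mem=[0,15,10,0]
After op 15 (STO M2): stack=[empty] mem=[0,15,2,0]
After op 16 (push 14): stack=[14] mem=[0,15,2,0]
After op 17 (dup): stack=[14,14] mem=[0,15,2,0]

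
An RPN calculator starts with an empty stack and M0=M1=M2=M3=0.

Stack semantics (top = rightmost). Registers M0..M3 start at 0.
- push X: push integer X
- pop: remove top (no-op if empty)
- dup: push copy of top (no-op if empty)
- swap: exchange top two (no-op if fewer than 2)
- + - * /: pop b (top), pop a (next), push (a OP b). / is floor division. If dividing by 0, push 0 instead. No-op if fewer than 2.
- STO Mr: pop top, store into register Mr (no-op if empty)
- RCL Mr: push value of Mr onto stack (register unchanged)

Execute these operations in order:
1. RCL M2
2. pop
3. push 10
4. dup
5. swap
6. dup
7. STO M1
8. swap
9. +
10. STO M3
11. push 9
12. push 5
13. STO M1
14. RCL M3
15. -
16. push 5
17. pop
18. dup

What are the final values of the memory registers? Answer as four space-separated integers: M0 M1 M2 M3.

Answer: 0 5 0 20

Derivation:
After op 1 (RCL M2): stack=[0] mem=[0,0,0,0]
After op 2 (pop): stack=[empty] mem=[0,0,0,0]
After op 3 (push 10): stack=[10] mem=[0,0,0,0]
After op 4 (dup): stack=[10,10] mem=[0,0,0,0]
After op 5 (swap): stack=[10,10] mem=[0,0,0,0]
After op 6 (dup): stack=[10,10,10] mem=[0,0,0,0]
After op 7 (STO M1): stack=[10,10] mem=[0,10,0,0]
After op 8 (swap): stack=[10,10] mem=[0,10,0,0]
After op 9 (+): stack=[20] mem=[0,10,0,0]
After op 10 (STO M3): stack=[empty] mem=[0,10,0,20]
After op 11 (push 9): stack=[9] mem=[0,10,0,20]
After op 12 (push 5): stack=[9,5] mem=[0,10,0,20]
After op 13 (STO M1): stack=[9] mem=[0,5,0,20]
After op 14 (RCL M3): stack=[9,20] mem=[0,5,0,20]
After op 15 (-): stack=[-11] mem=[0,5,0,20]
After op 16 (push 5): stack=[-11,5] mem=[0,5,0,20]
After op 17 (pop): stack=[-11] mem=[0,5,0,20]
After op 18 (dup): stack=[-11,-11] mem=[0,5,0,20]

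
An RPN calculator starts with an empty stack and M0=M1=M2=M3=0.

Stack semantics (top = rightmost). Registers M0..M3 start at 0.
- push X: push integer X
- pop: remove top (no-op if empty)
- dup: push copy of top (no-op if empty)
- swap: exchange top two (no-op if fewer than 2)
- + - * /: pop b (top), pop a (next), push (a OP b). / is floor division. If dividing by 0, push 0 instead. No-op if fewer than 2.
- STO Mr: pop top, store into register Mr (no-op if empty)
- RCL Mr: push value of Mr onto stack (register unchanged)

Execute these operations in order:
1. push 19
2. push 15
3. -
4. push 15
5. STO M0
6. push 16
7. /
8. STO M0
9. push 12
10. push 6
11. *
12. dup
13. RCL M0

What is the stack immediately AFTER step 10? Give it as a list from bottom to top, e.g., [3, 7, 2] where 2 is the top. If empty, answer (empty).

After op 1 (push 19): stack=[19] mem=[0,0,0,0]
After op 2 (push 15): stack=[19,15] mem=[0,0,0,0]
After op 3 (-): stack=[4] mem=[0,0,0,0]
After op 4 (push 15): stack=[4,15] mem=[0,0,0,0]
After op 5 (STO M0): stack=[4] mem=[15,0,0,0]
After op 6 (push 16): stack=[4,16] mem=[15,0,0,0]
After op 7 (/): stack=[0] mem=[15,0,0,0]
After op 8 (STO M0): stack=[empty] mem=[0,0,0,0]
After op 9 (push 12): stack=[12] mem=[0,0,0,0]
After op 10 (push 6): stack=[12,6] mem=[0,0,0,0]

[12, 6]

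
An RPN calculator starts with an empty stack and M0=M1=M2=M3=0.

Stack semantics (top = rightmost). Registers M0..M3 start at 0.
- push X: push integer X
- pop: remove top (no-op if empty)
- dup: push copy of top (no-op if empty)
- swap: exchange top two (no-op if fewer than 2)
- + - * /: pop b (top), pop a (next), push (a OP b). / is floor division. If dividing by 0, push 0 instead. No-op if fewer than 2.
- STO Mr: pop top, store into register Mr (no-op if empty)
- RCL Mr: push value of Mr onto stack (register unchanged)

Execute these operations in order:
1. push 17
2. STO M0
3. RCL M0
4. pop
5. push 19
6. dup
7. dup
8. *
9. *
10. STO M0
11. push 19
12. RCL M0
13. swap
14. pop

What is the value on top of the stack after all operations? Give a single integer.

Answer: 6859

Derivation:
After op 1 (push 17): stack=[17] mem=[0,0,0,0]
After op 2 (STO M0): stack=[empty] mem=[17,0,0,0]
After op 3 (RCL M0): stack=[17] mem=[17,0,0,0]
After op 4 (pop): stack=[empty] mem=[17,0,0,0]
After op 5 (push 19): stack=[19] mem=[17,0,0,0]
After op 6 (dup): stack=[19,19] mem=[17,0,0,0]
After op 7 (dup): stack=[19,19,19] mem=[17,0,0,0]
After op 8 (*): stack=[19,361] mem=[17,0,0,0]
After op 9 (*): stack=[6859] mem=[17,0,0,0]
After op 10 (STO M0): stack=[empty] mem=[6859,0,0,0]
After op 11 (push 19): stack=[19] mem=[6859,0,0,0]
After op 12 (RCL M0): stack=[19,6859] mem=[6859,0,0,0]
After op 13 (swap): stack=[6859,19] mem=[6859,0,0,0]
After op 14 (pop): stack=[6859] mem=[6859,0,0,0]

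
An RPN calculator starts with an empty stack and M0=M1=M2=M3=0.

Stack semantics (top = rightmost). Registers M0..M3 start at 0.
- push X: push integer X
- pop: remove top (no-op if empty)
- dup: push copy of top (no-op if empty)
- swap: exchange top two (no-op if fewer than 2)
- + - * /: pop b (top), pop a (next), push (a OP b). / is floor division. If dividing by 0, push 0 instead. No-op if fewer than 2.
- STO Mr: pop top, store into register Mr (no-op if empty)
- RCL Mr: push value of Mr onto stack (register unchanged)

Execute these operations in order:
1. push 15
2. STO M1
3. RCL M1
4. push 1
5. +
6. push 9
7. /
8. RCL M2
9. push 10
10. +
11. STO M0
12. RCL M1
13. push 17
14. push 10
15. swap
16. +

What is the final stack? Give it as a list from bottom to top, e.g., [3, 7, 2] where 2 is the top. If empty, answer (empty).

Answer: [1, 15, 27]

Derivation:
After op 1 (push 15): stack=[15] mem=[0,0,0,0]
After op 2 (STO M1): stack=[empty] mem=[0,15,0,0]
After op 3 (RCL M1): stack=[15] mem=[0,15,0,0]
After op 4 (push 1): stack=[15,1] mem=[0,15,0,0]
After op 5 (+): stack=[16] mem=[0,15,0,0]
After op 6 (push 9): stack=[16,9] mem=[0,15,0,0]
After op 7 (/): stack=[1] mem=[0,15,0,0]
After op 8 (RCL M2): stack=[1,0] mem=[0,15,0,0]
After op 9 (push 10): stack=[1,0,10] mem=[0,15,0,0]
After op 10 (+): stack=[1,10] mem=[0,15,0,0]
After op 11 (STO M0): stack=[1] mem=[10,15,0,0]
After op 12 (RCL M1): stack=[1,15] mem=[10,15,0,0]
After op 13 (push 17): stack=[1,15,17] mem=[10,15,0,0]
After op 14 (push 10): stack=[1,15,17,10] mem=[10,15,0,0]
After op 15 (swap): stack=[1,15,10,17] mem=[10,15,0,0]
After op 16 (+): stack=[1,15,27] mem=[10,15,0,0]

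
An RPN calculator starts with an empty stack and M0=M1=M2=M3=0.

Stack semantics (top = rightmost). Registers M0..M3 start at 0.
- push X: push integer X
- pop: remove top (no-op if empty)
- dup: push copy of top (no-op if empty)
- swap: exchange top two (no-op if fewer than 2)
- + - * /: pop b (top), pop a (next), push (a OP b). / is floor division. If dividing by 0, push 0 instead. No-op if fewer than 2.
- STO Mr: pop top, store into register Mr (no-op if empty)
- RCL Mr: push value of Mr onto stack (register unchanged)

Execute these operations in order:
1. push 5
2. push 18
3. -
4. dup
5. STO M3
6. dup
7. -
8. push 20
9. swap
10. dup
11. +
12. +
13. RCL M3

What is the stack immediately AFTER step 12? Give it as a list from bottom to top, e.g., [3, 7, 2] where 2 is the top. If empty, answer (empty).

After op 1 (push 5): stack=[5] mem=[0,0,0,0]
After op 2 (push 18): stack=[5,18] mem=[0,0,0,0]
After op 3 (-): stack=[-13] mem=[0,0,0,0]
After op 4 (dup): stack=[-13,-13] mem=[0,0,0,0]
After op 5 (STO M3): stack=[-13] mem=[0,0,0,-13]
After op 6 (dup): stack=[-13,-13] mem=[0,0,0,-13]
After op 7 (-): stack=[0] mem=[0,0,0,-13]
After op 8 (push 20): stack=[0,20] mem=[0,0,0,-13]
After op 9 (swap): stack=[20,0] mem=[0,0,0,-13]
After op 10 (dup): stack=[20,0,0] mem=[0,0,0,-13]
After op 11 (+): stack=[20,0] mem=[0,0,0,-13]
After op 12 (+): stack=[20] mem=[0,0,0,-13]

[20]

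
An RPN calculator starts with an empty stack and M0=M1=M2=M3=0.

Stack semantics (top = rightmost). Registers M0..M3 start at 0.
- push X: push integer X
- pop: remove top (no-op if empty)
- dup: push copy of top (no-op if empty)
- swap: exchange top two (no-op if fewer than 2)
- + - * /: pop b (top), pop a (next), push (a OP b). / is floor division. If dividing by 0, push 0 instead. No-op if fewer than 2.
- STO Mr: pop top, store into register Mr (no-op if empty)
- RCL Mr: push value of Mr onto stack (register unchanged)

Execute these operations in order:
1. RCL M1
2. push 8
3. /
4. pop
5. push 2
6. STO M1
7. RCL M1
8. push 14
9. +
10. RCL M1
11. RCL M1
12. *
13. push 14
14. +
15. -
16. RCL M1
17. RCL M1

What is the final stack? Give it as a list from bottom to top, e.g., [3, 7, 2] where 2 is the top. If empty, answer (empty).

Answer: [-2, 2, 2]

Derivation:
After op 1 (RCL M1): stack=[0] mem=[0,0,0,0]
After op 2 (push 8): stack=[0,8] mem=[0,0,0,0]
After op 3 (/): stack=[0] mem=[0,0,0,0]
After op 4 (pop): stack=[empty] mem=[0,0,0,0]
After op 5 (push 2): stack=[2] mem=[0,0,0,0]
After op 6 (STO M1): stack=[empty] mem=[0,2,0,0]
After op 7 (RCL M1): stack=[2] mem=[0,2,0,0]
After op 8 (push 14): stack=[2,14] mem=[0,2,0,0]
After op 9 (+): stack=[16] mem=[0,2,0,0]
After op 10 (RCL M1): stack=[16,2] mem=[0,2,0,0]
After op 11 (RCL M1): stack=[16,2,2] mem=[0,2,0,0]
After op 12 (*): stack=[16,4] mem=[0,2,0,0]
After op 13 (push 14): stack=[16,4,14] mem=[0,2,0,0]
After op 14 (+): stack=[16,18] mem=[0,2,0,0]
After op 15 (-): stack=[-2] mem=[0,2,0,0]
After op 16 (RCL M1): stack=[-2,2] mem=[0,2,0,0]
After op 17 (RCL M1): stack=[-2,2,2] mem=[0,2,0,0]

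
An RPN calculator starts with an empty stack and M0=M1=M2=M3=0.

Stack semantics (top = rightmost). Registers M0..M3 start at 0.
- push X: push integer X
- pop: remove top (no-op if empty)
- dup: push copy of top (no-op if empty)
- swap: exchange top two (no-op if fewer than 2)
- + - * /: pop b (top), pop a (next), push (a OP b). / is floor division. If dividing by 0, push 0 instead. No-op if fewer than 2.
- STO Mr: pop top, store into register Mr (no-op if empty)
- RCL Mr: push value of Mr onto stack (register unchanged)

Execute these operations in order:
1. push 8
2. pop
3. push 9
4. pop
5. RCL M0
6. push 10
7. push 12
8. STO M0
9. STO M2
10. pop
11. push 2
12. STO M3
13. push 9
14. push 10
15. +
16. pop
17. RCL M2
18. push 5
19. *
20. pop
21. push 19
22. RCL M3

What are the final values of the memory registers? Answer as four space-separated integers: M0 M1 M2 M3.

Answer: 12 0 10 2

Derivation:
After op 1 (push 8): stack=[8] mem=[0,0,0,0]
After op 2 (pop): stack=[empty] mem=[0,0,0,0]
After op 3 (push 9): stack=[9] mem=[0,0,0,0]
After op 4 (pop): stack=[empty] mem=[0,0,0,0]
After op 5 (RCL M0): stack=[0] mem=[0,0,0,0]
After op 6 (push 10): stack=[0,10] mem=[0,0,0,0]
After op 7 (push 12): stack=[0,10,12] mem=[0,0,0,0]
After op 8 (STO M0): stack=[0,10] mem=[12,0,0,0]
After op 9 (STO M2): stack=[0] mem=[12,0,10,0]
After op 10 (pop): stack=[empty] mem=[12,0,10,0]
After op 11 (push 2): stack=[2] mem=[12,0,10,0]
After op 12 (STO M3): stack=[empty] mem=[12,0,10,2]
After op 13 (push 9): stack=[9] mem=[12,0,10,2]
After op 14 (push 10): stack=[9,10] mem=[12,0,10,2]
After op 15 (+): stack=[19] mem=[12,0,10,2]
After op 16 (pop): stack=[empty] mem=[12,0,10,2]
After op 17 (RCL M2): stack=[10] mem=[12,0,10,2]
After op 18 (push 5): stack=[10,5] mem=[12,0,10,2]
After op 19 (*): stack=[50] mem=[12,0,10,2]
After op 20 (pop): stack=[empty] mem=[12,0,10,2]
After op 21 (push 19): stack=[19] mem=[12,0,10,2]
After op 22 (RCL M3): stack=[19,2] mem=[12,0,10,2]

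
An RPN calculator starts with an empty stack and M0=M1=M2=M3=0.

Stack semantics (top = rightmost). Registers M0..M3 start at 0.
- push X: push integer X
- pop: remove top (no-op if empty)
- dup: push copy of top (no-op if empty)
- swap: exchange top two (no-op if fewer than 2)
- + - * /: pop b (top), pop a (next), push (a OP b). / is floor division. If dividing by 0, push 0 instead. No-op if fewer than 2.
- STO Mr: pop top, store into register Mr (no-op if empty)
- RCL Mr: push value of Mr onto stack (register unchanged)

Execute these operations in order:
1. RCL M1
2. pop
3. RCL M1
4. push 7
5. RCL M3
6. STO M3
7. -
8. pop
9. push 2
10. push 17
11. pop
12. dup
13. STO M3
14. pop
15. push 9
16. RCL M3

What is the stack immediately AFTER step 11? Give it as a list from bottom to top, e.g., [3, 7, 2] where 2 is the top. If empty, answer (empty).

After op 1 (RCL M1): stack=[0] mem=[0,0,0,0]
After op 2 (pop): stack=[empty] mem=[0,0,0,0]
After op 3 (RCL M1): stack=[0] mem=[0,0,0,0]
After op 4 (push 7): stack=[0,7] mem=[0,0,0,0]
After op 5 (RCL M3): stack=[0,7,0] mem=[0,0,0,0]
After op 6 (STO M3): stack=[0,7] mem=[0,0,0,0]
After op 7 (-): stack=[-7] mem=[0,0,0,0]
After op 8 (pop): stack=[empty] mem=[0,0,0,0]
After op 9 (push 2): stack=[2] mem=[0,0,0,0]
After op 10 (push 17): stack=[2,17] mem=[0,0,0,0]
After op 11 (pop): stack=[2] mem=[0,0,0,0]

[2]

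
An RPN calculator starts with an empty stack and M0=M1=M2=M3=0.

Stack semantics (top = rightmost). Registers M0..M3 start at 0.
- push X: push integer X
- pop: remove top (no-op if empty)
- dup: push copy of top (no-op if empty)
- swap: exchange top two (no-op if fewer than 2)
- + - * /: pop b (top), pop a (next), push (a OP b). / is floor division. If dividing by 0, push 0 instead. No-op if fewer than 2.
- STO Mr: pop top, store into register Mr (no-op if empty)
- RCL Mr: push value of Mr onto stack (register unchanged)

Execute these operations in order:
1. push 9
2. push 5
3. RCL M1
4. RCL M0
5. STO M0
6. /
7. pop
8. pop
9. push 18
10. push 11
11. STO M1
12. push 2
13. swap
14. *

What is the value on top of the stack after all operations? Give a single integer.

After op 1 (push 9): stack=[9] mem=[0,0,0,0]
After op 2 (push 5): stack=[9,5] mem=[0,0,0,0]
After op 3 (RCL M1): stack=[9,5,0] mem=[0,0,0,0]
After op 4 (RCL M0): stack=[9,5,0,0] mem=[0,0,0,0]
After op 5 (STO M0): stack=[9,5,0] mem=[0,0,0,0]
After op 6 (/): stack=[9,0] mem=[0,0,0,0]
After op 7 (pop): stack=[9] mem=[0,0,0,0]
After op 8 (pop): stack=[empty] mem=[0,0,0,0]
After op 9 (push 18): stack=[18] mem=[0,0,0,0]
After op 10 (push 11): stack=[18,11] mem=[0,0,0,0]
After op 11 (STO M1): stack=[18] mem=[0,11,0,0]
After op 12 (push 2): stack=[18,2] mem=[0,11,0,0]
After op 13 (swap): stack=[2,18] mem=[0,11,0,0]
After op 14 (*): stack=[36] mem=[0,11,0,0]

Answer: 36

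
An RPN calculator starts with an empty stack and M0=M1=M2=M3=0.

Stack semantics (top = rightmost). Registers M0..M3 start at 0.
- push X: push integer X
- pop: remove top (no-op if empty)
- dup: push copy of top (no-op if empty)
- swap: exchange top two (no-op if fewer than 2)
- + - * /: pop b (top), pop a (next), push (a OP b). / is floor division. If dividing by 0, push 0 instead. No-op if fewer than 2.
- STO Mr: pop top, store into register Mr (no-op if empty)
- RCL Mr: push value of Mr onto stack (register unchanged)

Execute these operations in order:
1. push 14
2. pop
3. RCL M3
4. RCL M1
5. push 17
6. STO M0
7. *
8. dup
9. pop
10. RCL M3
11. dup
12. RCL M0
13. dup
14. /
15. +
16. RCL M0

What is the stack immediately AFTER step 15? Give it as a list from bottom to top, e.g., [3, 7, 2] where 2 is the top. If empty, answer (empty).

After op 1 (push 14): stack=[14] mem=[0,0,0,0]
After op 2 (pop): stack=[empty] mem=[0,0,0,0]
After op 3 (RCL M3): stack=[0] mem=[0,0,0,0]
After op 4 (RCL M1): stack=[0,0] mem=[0,0,0,0]
After op 5 (push 17): stack=[0,0,17] mem=[0,0,0,0]
After op 6 (STO M0): stack=[0,0] mem=[17,0,0,0]
After op 7 (*): stack=[0] mem=[17,0,0,0]
After op 8 (dup): stack=[0,0] mem=[17,0,0,0]
After op 9 (pop): stack=[0] mem=[17,0,0,0]
After op 10 (RCL M3): stack=[0,0] mem=[17,0,0,0]
After op 11 (dup): stack=[0,0,0] mem=[17,0,0,0]
After op 12 (RCL M0): stack=[0,0,0,17] mem=[17,0,0,0]
After op 13 (dup): stack=[0,0,0,17,17] mem=[17,0,0,0]
After op 14 (/): stack=[0,0,0,1] mem=[17,0,0,0]
After op 15 (+): stack=[0,0,1] mem=[17,0,0,0]

[0, 0, 1]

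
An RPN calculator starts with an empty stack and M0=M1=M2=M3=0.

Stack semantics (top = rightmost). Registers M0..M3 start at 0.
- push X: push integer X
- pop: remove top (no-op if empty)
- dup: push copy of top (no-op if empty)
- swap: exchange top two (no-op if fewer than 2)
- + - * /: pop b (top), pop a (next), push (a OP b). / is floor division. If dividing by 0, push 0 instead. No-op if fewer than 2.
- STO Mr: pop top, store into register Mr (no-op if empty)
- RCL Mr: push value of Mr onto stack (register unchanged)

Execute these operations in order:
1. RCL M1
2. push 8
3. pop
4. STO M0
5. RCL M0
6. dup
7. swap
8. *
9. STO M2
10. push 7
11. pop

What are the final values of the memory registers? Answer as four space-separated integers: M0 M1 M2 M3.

After op 1 (RCL M1): stack=[0] mem=[0,0,0,0]
After op 2 (push 8): stack=[0,8] mem=[0,0,0,0]
After op 3 (pop): stack=[0] mem=[0,0,0,0]
After op 4 (STO M0): stack=[empty] mem=[0,0,0,0]
After op 5 (RCL M0): stack=[0] mem=[0,0,0,0]
After op 6 (dup): stack=[0,0] mem=[0,0,0,0]
After op 7 (swap): stack=[0,0] mem=[0,0,0,0]
After op 8 (*): stack=[0] mem=[0,0,0,0]
After op 9 (STO M2): stack=[empty] mem=[0,0,0,0]
After op 10 (push 7): stack=[7] mem=[0,0,0,0]
After op 11 (pop): stack=[empty] mem=[0,0,0,0]

Answer: 0 0 0 0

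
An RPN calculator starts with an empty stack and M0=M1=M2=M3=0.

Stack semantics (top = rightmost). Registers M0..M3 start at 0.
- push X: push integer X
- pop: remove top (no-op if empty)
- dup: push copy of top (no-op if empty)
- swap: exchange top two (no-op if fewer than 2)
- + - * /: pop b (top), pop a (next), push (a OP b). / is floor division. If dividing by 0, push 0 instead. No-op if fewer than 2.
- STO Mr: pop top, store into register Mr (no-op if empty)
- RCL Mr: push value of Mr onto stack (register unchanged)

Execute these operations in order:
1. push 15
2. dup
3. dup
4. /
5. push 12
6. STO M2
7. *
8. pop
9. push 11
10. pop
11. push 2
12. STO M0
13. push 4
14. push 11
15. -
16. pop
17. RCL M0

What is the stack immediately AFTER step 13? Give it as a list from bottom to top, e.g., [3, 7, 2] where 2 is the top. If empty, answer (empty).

After op 1 (push 15): stack=[15] mem=[0,0,0,0]
After op 2 (dup): stack=[15,15] mem=[0,0,0,0]
After op 3 (dup): stack=[15,15,15] mem=[0,0,0,0]
After op 4 (/): stack=[15,1] mem=[0,0,0,0]
After op 5 (push 12): stack=[15,1,12] mem=[0,0,0,0]
After op 6 (STO M2): stack=[15,1] mem=[0,0,12,0]
After op 7 (*): stack=[15] mem=[0,0,12,0]
After op 8 (pop): stack=[empty] mem=[0,0,12,0]
After op 9 (push 11): stack=[11] mem=[0,0,12,0]
After op 10 (pop): stack=[empty] mem=[0,0,12,0]
After op 11 (push 2): stack=[2] mem=[0,0,12,0]
After op 12 (STO M0): stack=[empty] mem=[2,0,12,0]
After op 13 (push 4): stack=[4] mem=[2,0,12,0]

[4]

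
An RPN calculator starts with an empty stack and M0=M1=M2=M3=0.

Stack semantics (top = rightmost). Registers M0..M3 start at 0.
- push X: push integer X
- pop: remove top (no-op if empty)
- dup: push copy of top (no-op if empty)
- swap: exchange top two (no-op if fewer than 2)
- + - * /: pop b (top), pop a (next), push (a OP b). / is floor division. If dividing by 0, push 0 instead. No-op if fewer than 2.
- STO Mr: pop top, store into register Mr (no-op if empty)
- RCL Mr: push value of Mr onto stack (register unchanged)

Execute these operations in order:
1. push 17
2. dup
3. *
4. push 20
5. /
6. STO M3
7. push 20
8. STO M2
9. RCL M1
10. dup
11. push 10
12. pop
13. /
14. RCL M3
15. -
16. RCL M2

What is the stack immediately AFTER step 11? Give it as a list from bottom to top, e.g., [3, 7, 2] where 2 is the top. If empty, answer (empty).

After op 1 (push 17): stack=[17] mem=[0,0,0,0]
After op 2 (dup): stack=[17,17] mem=[0,0,0,0]
After op 3 (*): stack=[289] mem=[0,0,0,0]
After op 4 (push 20): stack=[289,20] mem=[0,0,0,0]
After op 5 (/): stack=[14] mem=[0,0,0,0]
After op 6 (STO M3): stack=[empty] mem=[0,0,0,14]
After op 7 (push 20): stack=[20] mem=[0,0,0,14]
After op 8 (STO M2): stack=[empty] mem=[0,0,20,14]
After op 9 (RCL M1): stack=[0] mem=[0,0,20,14]
After op 10 (dup): stack=[0,0] mem=[0,0,20,14]
After op 11 (push 10): stack=[0,0,10] mem=[0,0,20,14]

[0, 0, 10]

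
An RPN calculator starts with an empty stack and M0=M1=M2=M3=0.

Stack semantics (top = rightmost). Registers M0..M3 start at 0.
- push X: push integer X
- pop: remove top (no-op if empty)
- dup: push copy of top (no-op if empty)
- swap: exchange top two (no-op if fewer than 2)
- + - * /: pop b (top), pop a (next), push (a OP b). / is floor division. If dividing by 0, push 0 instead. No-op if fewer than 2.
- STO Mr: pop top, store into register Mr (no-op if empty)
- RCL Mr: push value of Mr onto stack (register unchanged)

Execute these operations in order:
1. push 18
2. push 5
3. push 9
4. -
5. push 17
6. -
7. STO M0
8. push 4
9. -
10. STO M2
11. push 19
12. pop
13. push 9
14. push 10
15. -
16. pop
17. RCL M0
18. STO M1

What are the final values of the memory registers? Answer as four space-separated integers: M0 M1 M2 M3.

After op 1 (push 18): stack=[18] mem=[0,0,0,0]
After op 2 (push 5): stack=[18,5] mem=[0,0,0,0]
After op 3 (push 9): stack=[18,5,9] mem=[0,0,0,0]
After op 4 (-): stack=[18,-4] mem=[0,0,0,0]
After op 5 (push 17): stack=[18,-4,17] mem=[0,0,0,0]
After op 6 (-): stack=[18,-21] mem=[0,0,0,0]
After op 7 (STO M0): stack=[18] mem=[-21,0,0,0]
After op 8 (push 4): stack=[18,4] mem=[-21,0,0,0]
After op 9 (-): stack=[14] mem=[-21,0,0,0]
After op 10 (STO M2): stack=[empty] mem=[-21,0,14,0]
After op 11 (push 19): stack=[19] mem=[-21,0,14,0]
After op 12 (pop): stack=[empty] mem=[-21,0,14,0]
After op 13 (push 9): stack=[9] mem=[-21,0,14,0]
After op 14 (push 10): stack=[9,10] mem=[-21,0,14,0]
After op 15 (-): stack=[-1] mem=[-21,0,14,0]
After op 16 (pop): stack=[empty] mem=[-21,0,14,0]
After op 17 (RCL M0): stack=[-21] mem=[-21,0,14,0]
After op 18 (STO M1): stack=[empty] mem=[-21,-21,14,0]

Answer: -21 -21 14 0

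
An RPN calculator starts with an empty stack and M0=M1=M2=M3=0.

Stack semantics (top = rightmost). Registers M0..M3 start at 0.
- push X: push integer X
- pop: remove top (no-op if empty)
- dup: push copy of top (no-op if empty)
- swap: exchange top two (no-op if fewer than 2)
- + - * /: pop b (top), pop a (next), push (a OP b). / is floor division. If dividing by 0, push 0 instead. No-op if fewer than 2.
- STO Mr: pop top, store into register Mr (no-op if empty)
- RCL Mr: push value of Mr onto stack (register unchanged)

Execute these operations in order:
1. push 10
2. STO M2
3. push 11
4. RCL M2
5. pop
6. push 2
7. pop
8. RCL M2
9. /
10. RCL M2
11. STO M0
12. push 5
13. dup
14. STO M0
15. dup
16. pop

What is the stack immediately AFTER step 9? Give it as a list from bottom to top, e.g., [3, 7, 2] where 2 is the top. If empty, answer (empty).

After op 1 (push 10): stack=[10] mem=[0,0,0,0]
After op 2 (STO M2): stack=[empty] mem=[0,0,10,0]
After op 3 (push 11): stack=[11] mem=[0,0,10,0]
After op 4 (RCL M2): stack=[11,10] mem=[0,0,10,0]
After op 5 (pop): stack=[11] mem=[0,0,10,0]
After op 6 (push 2): stack=[11,2] mem=[0,0,10,0]
After op 7 (pop): stack=[11] mem=[0,0,10,0]
After op 8 (RCL M2): stack=[11,10] mem=[0,0,10,0]
After op 9 (/): stack=[1] mem=[0,0,10,0]

[1]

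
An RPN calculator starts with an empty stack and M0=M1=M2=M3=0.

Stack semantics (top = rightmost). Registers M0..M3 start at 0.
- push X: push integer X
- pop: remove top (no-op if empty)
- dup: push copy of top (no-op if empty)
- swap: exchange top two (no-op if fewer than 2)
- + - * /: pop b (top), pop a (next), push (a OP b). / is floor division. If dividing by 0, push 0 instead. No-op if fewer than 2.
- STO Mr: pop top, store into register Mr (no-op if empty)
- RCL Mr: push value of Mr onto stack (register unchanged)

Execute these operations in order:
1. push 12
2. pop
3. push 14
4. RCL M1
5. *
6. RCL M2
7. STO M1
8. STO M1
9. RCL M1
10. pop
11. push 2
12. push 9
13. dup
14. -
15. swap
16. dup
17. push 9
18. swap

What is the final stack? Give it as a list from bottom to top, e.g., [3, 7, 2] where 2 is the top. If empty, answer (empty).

Answer: [0, 2, 9, 2]

Derivation:
After op 1 (push 12): stack=[12] mem=[0,0,0,0]
After op 2 (pop): stack=[empty] mem=[0,0,0,0]
After op 3 (push 14): stack=[14] mem=[0,0,0,0]
After op 4 (RCL M1): stack=[14,0] mem=[0,0,0,0]
After op 5 (*): stack=[0] mem=[0,0,0,0]
After op 6 (RCL M2): stack=[0,0] mem=[0,0,0,0]
After op 7 (STO M1): stack=[0] mem=[0,0,0,0]
After op 8 (STO M1): stack=[empty] mem=[0,0,0,0]
After op 9 (RCL M1): stack=[0] mem=[0,0,0,0]
After op 10 (pop): stack=[empty] mem=[0,0,0,0]
After op 11 (push 2): stack=[2] mem=[0,0,0,0]
After op 12 (push 9): stack=[2,9] mem=[0,0,0,0]
After op 13 (dup): stack=[2,9,9] mem=[0,0,0,0]
After op 14 (-): stack=[2,0] mem=[0,0,0,0]
After op 15 (swap): stack=[0,2] mem=[0,0,0,0]
After op 16 (dup): stack=[0,2,2] mem=[0,0,0,0]
After op 17 (push 9): stack=[0,2,2,9] mem=[0,0,0,0]
After op 18 (swap): stack=[0,2,9,2] mem=[0,0,0,0]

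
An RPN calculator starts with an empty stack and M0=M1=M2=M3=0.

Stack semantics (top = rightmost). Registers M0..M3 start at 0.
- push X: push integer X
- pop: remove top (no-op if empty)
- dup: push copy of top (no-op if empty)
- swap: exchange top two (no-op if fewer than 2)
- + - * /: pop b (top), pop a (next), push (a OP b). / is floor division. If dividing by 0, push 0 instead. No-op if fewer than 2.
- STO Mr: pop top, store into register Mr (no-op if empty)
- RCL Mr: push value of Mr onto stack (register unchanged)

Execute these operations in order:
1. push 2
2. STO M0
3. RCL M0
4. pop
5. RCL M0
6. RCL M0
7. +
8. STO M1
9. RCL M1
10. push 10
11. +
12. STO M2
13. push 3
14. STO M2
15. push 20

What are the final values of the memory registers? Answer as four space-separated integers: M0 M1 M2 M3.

After op 1 (push 2): stack=[2] mem=[0,0,0,0]
After op 2 (STO M0): stack=[empty] mem=[2,0,0,0]
After op 3 (RCL M0): stack=[2] mem=[2,0,0,0]
After op 4 (pop): stack=[empty] mem=[2,0,0,0]
After op 5 (RCL M0): stack=[2] mem=[2,0,0,0]
After op 6 (RCL M0): stack=[2,2] mem=[2,0,0,0]
After op 7 (+): stack=[4] mem=[2,0,0,0]
After op 8 (STO M1): stack=[empty] mem=[2,4,0,0]
After op 9 (RCL M1): stack=[4] mem=[2,4,0,0]
After op 10 (push 10): stack=[4,10] mem=[2,4,0,0]
After op 11 (+): stack=[14] mem=[2,4,0,0]
After op 12 (STO M2): stack=[empty] mem=[2,4,14,0]
After op 13 (push 3): stack=[3] mem=[2,4,14,0]
After op 14 (STO M2): stack=[empty] mem=[2,4,3,0]
After op 15 (push 20): stack=[20] mem=[2,4,3,0]

Answer: 2 4 3 0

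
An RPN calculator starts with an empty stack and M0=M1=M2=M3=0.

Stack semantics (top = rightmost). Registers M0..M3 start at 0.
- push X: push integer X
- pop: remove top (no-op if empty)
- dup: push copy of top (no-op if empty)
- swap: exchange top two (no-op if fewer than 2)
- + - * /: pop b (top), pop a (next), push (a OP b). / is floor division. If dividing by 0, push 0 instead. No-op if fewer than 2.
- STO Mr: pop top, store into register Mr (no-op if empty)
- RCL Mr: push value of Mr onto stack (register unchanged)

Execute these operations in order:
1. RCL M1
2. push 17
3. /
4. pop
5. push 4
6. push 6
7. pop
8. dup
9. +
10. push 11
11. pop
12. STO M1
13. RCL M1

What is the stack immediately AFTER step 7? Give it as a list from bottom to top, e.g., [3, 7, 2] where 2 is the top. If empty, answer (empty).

After op 1 (RCL M1): stack=[0] mem=[0,0,0,0]
After op 2 (push 17): stack=[0,17] mem=[0,0,0,0]
After op 3 (/): stack=[0] mem=[0,0,0,0]
After op 4 (pop): stack=[empty] mem=[0,0,0,0]
After op 5 (push 4): stack=[4] mem=[0,0,0,0]
After op 6 (push 6): stack=[4,6] mem=[0,0,0,0]
After op 7 (pop): stack=[4] mem=[0,0,0,0]

[4]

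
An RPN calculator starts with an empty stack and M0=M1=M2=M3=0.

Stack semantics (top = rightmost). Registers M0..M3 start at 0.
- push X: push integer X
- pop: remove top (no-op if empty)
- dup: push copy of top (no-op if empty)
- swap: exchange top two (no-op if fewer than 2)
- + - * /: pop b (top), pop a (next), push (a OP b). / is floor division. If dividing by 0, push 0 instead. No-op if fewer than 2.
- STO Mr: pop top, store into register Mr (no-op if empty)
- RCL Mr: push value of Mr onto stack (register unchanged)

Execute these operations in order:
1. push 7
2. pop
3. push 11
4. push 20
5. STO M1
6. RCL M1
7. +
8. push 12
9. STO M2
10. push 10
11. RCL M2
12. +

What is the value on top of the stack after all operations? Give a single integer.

Answer: 22

Derivation:
After op 1 (push 7): stack=[7] mem=[0,0,0,0]
After op 2 (pop): stack=[empty] mem=[0,0,0,0]
After op 3 (push 11): stack=[11] mem=[0,0,0,0]
After op 4 (push 20): stack=[11,20] mem=[0,0,0,0]
After op 5 (STO M1): stack=[11] mem=[0,20,0,0]
After op 6 (RCL M1): stack=[11,20] mem=[0,20,0,0]
After op 7 (+): stack=[31] mem=[0,20,0,0]
After op 8 (push 12): stack=[31,12] mem=[0,20,0,0]
After op 9 (STO M2): stack=[31] mem=[0,20,12,0]
After op 10 (push 10): stack=[31,10] mem=[0,20,12,0]
After op 11 (RCL M2): stack=[31,10,12] mem=[0,20,12,0]
After op 12 (+): stack=[31,22] mem=[0,20,12,0]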